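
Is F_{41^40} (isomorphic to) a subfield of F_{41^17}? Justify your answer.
No: F_{41^40} is not a subfield of F_{41^17}

F_{p^m} embeds in F_{p^n} iff m | n. Here 40 ∤ 17 (since 17 = 0·40 + 17 with remainder 17 ≠ 0), so F_{41^40} is not a subfield of F_{41^17}. Equivalently: if it were, the tower law would give 40 = [F_{41^40}:F_41] dividing [F_{41^17}:F_41] = 17, contradiction.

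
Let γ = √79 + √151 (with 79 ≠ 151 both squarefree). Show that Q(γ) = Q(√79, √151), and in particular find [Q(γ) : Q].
[Q(γ) : Q] = 4 (equivalently, Q(γ) = Q(√79, √151))

Obviously Q(γ) ⊆ Q(√79, √151), and [Q(√79, √151):Q] = 4 (since 79, 151 are distinct squarefree integers > 1 with 11929 not a perfect square). To show equality we compute the minimal polynomial of γ. From γ = √79 + √151: γ^2 = 79 + 2√(11929) + 151 = 230 + 2√(11929), so γ^2 - 230 = 2√(11929); squaring, (γ^2 - 230)^2 = 4·11929, i.e. γ^4 - 460γ^2 + 52900 - 47716 = 0, i.e. γ^4 - 460γ^2 + 5184 = 0. So γ is a root of x^4 - 460x^2 + 5184. This polynomial is irreducible over Q: it has no rational root (each ±√79 ± √151 is irrational), and any factorization into two quadratics over Q would force √(11929) ∈ Q (pairing opposite roots) or √79, √151 ∈ Q (other pairings), all impossible. Hence [Q(γ):Q] = 4 = [Q(√79, √151):Q], so Q(γ) = Q(√79, √151).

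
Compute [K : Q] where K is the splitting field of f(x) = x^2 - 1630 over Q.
[K : Q] = 2

f(x) = x^2 - 1630 factors as (x - √1630)(x + √1630). The splitting field is K = Q(√1630). Since 1630 is squarefree and > 1, it is not a perfect square, so x^2 - 1630 is irreducible over Q and [Q(√1630) : Q] = 2. Hence [K : Q] = 2.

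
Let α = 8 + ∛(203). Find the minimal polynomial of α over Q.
m_α(x) = x^3 - 24x^2 + 192x - 715

Set β = α - 8 = ∛(203), so β^3 = 203. Then (α - 8)^3 - 203 = 0, i.e. α is a root of g(x) = (x - 8)^3 - 203 = x^3 - 24x^2 + 192x - 715. Since g(x) = h(x - 8) where h(x) = x^3 - 203, and h is irreducible over Q (because 203 is not a perfect cube, so h has no rational root, and a monic cubic with no rational root is irreducible), g is also irreducible (irreducibility is preserved under the substitution x → x - 8). Hence m_α(x) = x^3 - 24x^2 + 192x - 715.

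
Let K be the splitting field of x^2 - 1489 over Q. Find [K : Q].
[K : Q] = 2

f(x) = x^2 - 1489 factors as (x - √1489)(x + √1489). The splitting field is K = Q(√1489). Since 1489 is squarefree and > 1, it is not a perfect square, so x^2 - 1489 is irreducible over Q and [Q(√1489) : Q] = 2. Hence [K : Q] = 2.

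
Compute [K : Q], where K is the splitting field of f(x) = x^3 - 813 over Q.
[K : Q] = 6

The roots of x^3 - 813 are ∛813, ω∛813, ω^2∛813 where ω = e^(2πi/3) is a primitive cube root of unity, so K = Q(∛813, ω). Now [Q(∛813):Q] = 3 (since 813 is not a perfect cube, x^3 - 813 is irreducible) and [Q(ω):Q] = 2. Both 2 and 3 divide [K:Q], and [K:Q] ≤ 3·2 = 6, so [K:Q] = 6. (Equivalently: Q(∛813) ⊂ R but ω ∉ R, so [K : Q(∛813)] = 2.)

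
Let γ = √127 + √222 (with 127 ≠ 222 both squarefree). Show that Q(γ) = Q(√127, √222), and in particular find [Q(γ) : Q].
[Q(γ) : Q] = 4 (equivalently, Q(γ) = Q(√127, √222))

Obviously Q(γ) ⊆ Q(√127, √222), and [Q(√127, √222):Q] = 4 (since 127, 222 are distinct squarefree integers > 1 with 28194 not a perfect square). To show equality we compute the minimal polynomial of γ. From γ = √127 + √222: γ^2 = 127 + 2√(28194) + 222 = 349 + 2√(28194), so γ^2 - 349 = 2√(28194); squaring, (γ^2 - 349)^2 = 4·28194, i.e. γ^4 - 698γ^2 + 121801 - 112776 = 0, i.e. γ^4 - 698γ^2 + 9025 = 0. So γ is a root of x^4 - 698x^2 + 9025. This polynomial is irreducible over Q: it has no rational root (each ±√127 ± √222 is irrational), and any factorization into two quadratics over Q would force √(28194) ∈ Q (pairing opposite roots) or √127, √222 ∈ Q (other pairings), all impossible. Hence [Q(γ):Q] = 4 = [Q(√127, √222):Q], so Q(γ) = Q(√127, √222).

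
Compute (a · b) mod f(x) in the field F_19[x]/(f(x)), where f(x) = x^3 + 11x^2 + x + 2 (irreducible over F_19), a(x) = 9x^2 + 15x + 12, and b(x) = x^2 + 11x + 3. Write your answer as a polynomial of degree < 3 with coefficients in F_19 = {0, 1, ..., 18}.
a · b ≡ 11x^2 + 11x + 6 (mod f(x))

Multiply in F_19[x]: a(x)·b(x) = (9x^2 + 15x + 12)·(x^2 + 11x + 3) = 9x^4 + 14x^2 + 6x + 17. This has degree ≥ 3, so divide by f(x) over F_19: 9x^4 + 14x^2 + 6x + 17 = (9x + 15)·(x^3 + 11x^2 + x + 2) + (11x^2 + 11x + 6). Hence a·b ≡ 11x^2 + 11x + 6 (mod f). (F_19[x]/(f) is a field with 19^3 = 6859 elements since f is irreducible of degree 3.)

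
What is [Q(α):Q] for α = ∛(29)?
[Q(α):Q] = 3

The minimal polynomial of α is x^3 - 29, irreducible over Q since 29 is not a perfect cube (so x^3 - 29 has no rational root). Hence [Q(α):Q] = deg(m_α) = 3.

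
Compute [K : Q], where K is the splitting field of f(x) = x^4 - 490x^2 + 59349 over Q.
[K : Q] = 4

Solving the quadratic in x^2: x^2 = (490 ± √(490^2 - 4·59349))/2 = (490 ± √2704)/2 = (490 ± 52)/2, giving x^2 = 219 or x^2 = 271. So f(x) = (x^2 - 219)(x^2 - 271) and the roots of f are ±√219, ±√271. Hence the splitting field is K = Q(√219, √271). Since 219 and 271 are distinct squarefree integers > 1, their product 59349 is not a perfect square, so √271 ∉ Q(√219). By the tower law [K:Q] = [Q(√219,√271):Q(√219)] · [Q(√219):Q] = 2 · 2 = 4.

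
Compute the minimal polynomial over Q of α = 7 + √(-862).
m_α(x) = x^2 - 14x + 911

From α - 7 = √(-862), squaring gives (α - 7)^2 = -862, i.e. α^2 - 14α + 49 = -862, so α^2 - 14α + 911 = 0. The discriminant of x^2 - 14x + 911 is (-14)^2 - 4·(911) = 196 - 3644 = -3448, and 4·(-862) is not a perfect square in Q since -862 is squarefree and ≠ 1. Hence x^2 - 14x + 911 is irreducible over Q and is the minimal polynomial of α.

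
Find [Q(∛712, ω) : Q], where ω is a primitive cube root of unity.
[Q(∛712, ω) : Q] = 6

[Q(∛712):Q] = 3 (min poly x^3 - 712, irreducible since 712 is not a perfect cube). [Q(ω):Q] = 2 (min poly x^2 + x + 1). Since Q(∛712) ⊂ R and ω ∉ R, we have ω ∉ Q(∛712), so x^2 + x + 1 remains irreducible over Q(∛712) and [Q(∛712, ω) : Q(∛712)] = 2. By the tower law, [Q(∛712, ω) : Q] = 3 · 2 = 6. (In fact Q(∛712, ω) is the splitting field of x^3 - 712 over Q.)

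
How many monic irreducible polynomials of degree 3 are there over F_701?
There are 114823800 monic irreducible polynomials of degree 3 over F_701

Each element of F_{701^3} that lies in no proper subfield is a root of exactly one monic irreducible of degree 3 over F_701, and each such polynomial has 3 distinct roots in F_{701^3}. By Möbius inversion the count is N_701(3) = (1/3) Σ_{d|3} μ(3/d) · 701^d = (1/3)(μ(3)·701^1 + μ(1)·701^3) = 344471400/3 = 114823800.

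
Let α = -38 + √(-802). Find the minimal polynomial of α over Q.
m_α(x) = x^2 + 76x + 2246

From α + 38 = √(-802), squaring gives (α + 38)^2 = -802, i.e. α^2 + 76α + 1444 = -802, so α^2 + 76α + 2246 = 0. The discriminant of x^2 + 76x + 2246 is (76)^2 - 4·(2246) = 5776 - 8984 = -3208, and 4·(-802) is not a perfect square in Q since -802 is squarefree and ≠ 1. Hence x^2 + 76x + 2246 is irreducible over Q and is the minimal polynomial of α.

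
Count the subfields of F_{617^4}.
F_{617^4} has 3 subfields

The subfields of F_{p^n} are exactly the fields F_{p^d} for d | n (each is the fixed field of the unique index-d subgroup of Gal(F_{p^n}/F_p) ≅ Z/nZ). The divisors of n = 4 are {1, 2, 4}, giving 3 subfields: F_{617^1}, F_{617^2}, F_{617^4}.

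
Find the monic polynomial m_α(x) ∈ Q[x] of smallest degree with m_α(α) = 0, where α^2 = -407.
m_α(x) = x^2 + 407

α satisfies α^2 + 407 = 0, so x^2 + 407 annihilates α. Since d = -407 is squarefree and ≠ 1, it is not a perfect square in Q, so x^2 + 407 has no rational root and is therefore irreducible over Q (a degree-2 polynomial over a field is irreducible iff it has no root). Hence m_α(x) = x^2 + 407.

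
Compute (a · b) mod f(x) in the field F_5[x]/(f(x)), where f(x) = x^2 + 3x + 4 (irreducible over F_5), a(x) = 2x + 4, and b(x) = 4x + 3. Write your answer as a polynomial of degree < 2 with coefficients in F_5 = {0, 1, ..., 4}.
a · b ≡ 3x (mod f(x))

Multiply in F_5[x]: a(x)·b(x) = (2x + 4)·(4x + 3) = 3x^2 + 2x + 2. This has degree ≥ 2, so divide by f(x) over F_5: 3x^2 + 2x + 2 = (3)·(x^2 + 3x + 4) + (3x). Hence a·b ≡ 3x (mod f). (F_5[x]/(f) is a field with 5^2 = 25 elements since f is irreducible of degree 2.)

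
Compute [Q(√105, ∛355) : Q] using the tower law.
[Q(√105, ∛355) : Q] = 6

Let L = Q(√105, ∛355). Since Q(√105) ⊂ L and [Q(√105):Q] = 2, the tower law gives 2 | [L:Q]. Likewise Q(∛355) ⊂ L with [Q(∛355):Q] = 3 (because 355 is not a perfect cube), so 3 | [L:Q]. As gcd(2,3) = 1, [L:Q] is divisible by 6. Conversely L is generated over Q by √105 and ∛355, so [L:Q] ≤ 2·3 = 6. Therefore [Q(√105, ∛355) : Q] = 6.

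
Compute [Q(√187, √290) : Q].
[Q(√187, √290) : Q] = 4

[Q(√187):Q] = 2 (min poly x^2 - 187, irreducible since 187 is squarefree > 1). For the top step, suppose √290 ∈ Q(√187), say √290 = c + d√187 with c, d ∈ Q. Squaring: 290 = c^2 + 187d^2 + 2cd√187. Since √187 ∉ Q this forces 2cd = 0. If d = 0 then √290 = c ∈ Q, contradicting 290 squarefree > 1. If c = 0 then 290 = 187d^2, so 187·290 = (187d)^2 is a perfect square in Q — but 187·290 = 54230 is not a perfect square (since 187 and 290 are distinct squarefree integers). Contradiction. Hence √290 ∉ Q(√187), so x^2 - 290 stays irreducible over Q(√187) and [Q(√187, √290) : Q(√187)] = 2. By the tower law, [Q(√187, √290) : Q] = 2 · 2 = 4.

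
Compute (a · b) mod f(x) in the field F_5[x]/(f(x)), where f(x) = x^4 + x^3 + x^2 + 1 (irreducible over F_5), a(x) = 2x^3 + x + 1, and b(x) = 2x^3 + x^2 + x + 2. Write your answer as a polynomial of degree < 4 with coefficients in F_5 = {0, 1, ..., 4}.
a · b ≡ 2x^3 + x^2 (mod f(x))

Multiply in F_5[x]: a(x)·b(x) = (2x^3 + x + 1)·(2x^3 + x^2 + x + 2) = 4x^6 + 2x^5 + 4x^4 + 2x^3 + 2x^2 + 3x + 2. This has degree ≥ 4, so divide by f(x) over F_5: 4x^6 + 2x^5 + 4x^4 + 2x^3 + 2x^2 + 3x + 2 = (4x^2 + 3x + 2)·(x^4 + x^3 + x^2 + 1) + (2x^3 + x^2). Hence a·b ≡ 2x^3 + x^2 (mod f). (F_5[x]/(f) is a field with 5^4 = 625 elements since f is irreducible of degree 4.)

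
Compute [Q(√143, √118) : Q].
[Q(√143, √118) : Q] = 4

[Q(√143):Q] = 2 (min poly x^2 - 143, irreducible since 143 is squarefree > 1). For the top step, suppose √118 ∈ Q(√143), say √118 = c + d√143 with c, d ∈ Q. Squaring: 118 = c^2 + 143d^2 + 2cd√143. Since √143 ∉ Q this forces 2cd = 0. If d = 0 then √118 = c ∈ Q, contradicting 118 squarefree > 1. If c = 0 then 118 = 143d^2, so 143·118 = (143d)^2 is a perfect square in Q — but 143·118 = 16874 is not a perfect square (since 143 and 118 are distinct squarefree integers). Contradiction. Hence √118 ∉ Q(√143), so x^2 - 118 stays irreducible over Q(√143) and [Q(√143, √118) : Q(√143)] = 2. By the tower law, [Q(√143, √118) : Q] = 2 · 2 = 4.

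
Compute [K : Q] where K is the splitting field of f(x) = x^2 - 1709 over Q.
[K : Q] = 2

f(x) = x^2 - 1709 factors as (x - √1709)(x + √1709). The splitting field is K = Q(√1709). Since 1709 is squarefree and > 1, it is not a perfect square, so x^2 - 1709 is irreducible over Q and [Q(√1709) : Q] = 2. Hence [K : Q] = 2.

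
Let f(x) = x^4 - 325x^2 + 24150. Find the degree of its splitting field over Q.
[K : Q] = 4

Solving the quadratic in x^2: x^2 = (325 ± √(325^2 - 4·24150))/2 = (325 ± √9025)/2 = (325 ± 95)/2, giving x^2 = 210 or x^2 = 115. So f(x) = (x^2 - 210)(x^2 - 115) and the roots of f are ±√210, ±√115. Hence the splitting field is K = Q(√210, √115). Since 210 and 115 are distinct squarefree integers > 1, their product 24150 is not a perfect square, so √115 ∉ Q(√210). By the tower law [K:Q] = [Q(√210,√115):Q(√210)] · [Q(√210):Q] = 2 · 2 = 4.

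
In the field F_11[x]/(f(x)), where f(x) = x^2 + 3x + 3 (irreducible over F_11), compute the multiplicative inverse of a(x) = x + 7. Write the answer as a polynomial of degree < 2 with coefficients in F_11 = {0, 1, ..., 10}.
a(x)^(-1) ≡ 6x + 9 (mod f(x))

Since f is irreducible over F_11, F_11[x]/(f) is a field and a(x) ≠ 0 has an inverse. Apply the extended Euclidean algorithm to f(x) and a(x) in F_11[x]: f(x) = (x + 7)·a(x) + (9). The last nonzero remainder is the constant 9 = gcd(f, a) in F_11. Back-substituting through the division chain expresses 9 = s(x)·a(x) + t(x)·f(x) with s(x) ≡ 10x + 4 (mod f), so (10x + 4)·a(x) ≡ 9 (mod f). Multiplying by 9^(-1) ≡ 5 in F_11 gives a(x)^(-1) ≡ 5·(10x + 4) ≡ 6x + 9 (mod f). Check: (x + 7)·(6x + 9) = 6x^2 + 7x + 8 ≡ 1 (mod x^2 + 3x + 3).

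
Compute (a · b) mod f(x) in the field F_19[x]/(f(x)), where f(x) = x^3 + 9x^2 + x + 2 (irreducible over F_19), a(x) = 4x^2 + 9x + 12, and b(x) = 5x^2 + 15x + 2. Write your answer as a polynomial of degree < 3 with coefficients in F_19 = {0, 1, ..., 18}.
a · b ≡ 3x^2 + 5x + 3 (mod f(x))

Multiply in F_19[x]: a(x)·b(x) = (4x^2 + 9x + 12)·(5x^2 + 15x + 2) = x^4 + 10x^3 + 13x^2 + 8x + 5. This has degree ≥ 3, so divide by f(x) over F_19: x^4 + 10x^3 + 13x^2 + 8x + 5 = (x + 1)·(x^3 + 9x^2 + x + 2) + (3x^2 + 5x + 3). Hence a·b ≡ 3x^2 + 5x + 3 (mod f). (F_19[x]/(f) is a field with 19^3 = 6859 elements since f is irreducible of degree 3.)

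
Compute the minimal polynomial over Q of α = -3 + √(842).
m_α(x) = x^2 + 6x - 833

From α + 3 = √(842), squaring gives (α + 3)^2 = 842, i.e. α^2 + 6α + 9 = 842, so α^2 + 6α - 833 = 0. The discriminant of x^2 + 6x - 833 is (6)^2 - 4·(-833) = 36 + 3332 = 3368, and 4·(842) is not a perfect square in Q since 842 is squarefree and ≠ 1. Hence x^2 + 6x - 833 is irreducible over Q and is the minimal polynomial of α.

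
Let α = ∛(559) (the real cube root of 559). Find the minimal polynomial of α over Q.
m_α(x) = x^3 - 559

α satisfies α^3 = 559, so x^3 - 559 annihilates α. By the rational root test, a rational root p/q (in lowest terms) of x^3 - 559 would satisfy p^3 = 559 q^3, forcing q = 1 and p^3 = 559; but 559 is not a perfect cube, contradiction. A monic cubic over Q with no rational root is irreducible (any nontrivial factorization would include a linear factor). Hence x^3 - 559 is the minimal polynomial of α, and in particular [Q(α):Q] = 3.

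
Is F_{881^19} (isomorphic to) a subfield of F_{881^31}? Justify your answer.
No: F_{881^19} is not a subfield of F_{881^31}

F_{p^m} embeds in F_{p^n} iff m | n. Here 19 ∤ 31 (since 31 = 1·19 + 12 with remainder 12 ≠ 0), so F_{881^19} is not a subfield of F_{881^31}. Equivalently: if it were, the tower law would give 19 = [F_{881^19}:F_881] dividing [F_{881^31}:F_881] = 31, contradiction.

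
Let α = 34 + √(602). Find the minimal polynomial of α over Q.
m_α(x) = x^2 - 68x + 554

From α - 34 = √(602), squaring gives (α - 34)^2 = 602, i.e. α^2 - 68α + 1156 = 602, so α^2 - 68α + 554 = 0. The discriminant of x^2 - 68x + 554 is (-68)^2 - 4·(554) = 4624 - 2216 = 2408, and 4·(602) is not a perfect square in Q since 602 is squarefree and ≠ 1. Hence x^2 - 68x + 554 is irreducible over Q and is the minimal polynomial of α.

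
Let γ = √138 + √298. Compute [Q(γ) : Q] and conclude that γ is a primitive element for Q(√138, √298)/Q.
[Q(γ) : Q] = 4 (equivalently, Q(γ) = Q(√138, √298))

Obviously Q(γ) ⊆ Q(√138, √298), and [Q(√138, √298):Q] = 4 (since 138, 298 are distinct squarefree integers > 1 with 41124 not a perfect square). To show equality we compute the minimal polynomial of γ. From γ = √138 + √298: γ^2 = 138 + 2√(41124) + 298 = 436 + 2√(41124), so γ^2 - 436 = 2√(41124); squaring, (γ^2 - 436)^2 = 4·41124, i.e. γ^4 - 872γ^2 + 190096 - 164496 = 0, i.e. γ^4 - 872γ^2 + 25600 = 0. So γ is a root of x^4 - 872x^2 + 25600. This polynomial is irreducible over Q: it has no rational root (each ±√138 ± √298 is irrational), and any factorization into two quadratics over Q would force √(41124) ∈ Q (pairing opposite roots) or √138, √298 ∈ Q (other pairings), all impossible. Hence [Q(γ):Q] = 4 = [Q(√138, √298):Q], so Q(γ) = Q(√138, √298).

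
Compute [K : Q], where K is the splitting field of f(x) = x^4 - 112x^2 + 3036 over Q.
[K : Q] = 4

Solving the quadratic in x^2: x^2 = (112 ± √(112^2 - 4·3036))/2 = (112 ± √400)/2 = (112 ± 20)/2, giving x^2 = 66 or x^2 = 46. So f(x) = (x^2 - 66)(x^2 - 46) and the roots of f are ±√66, ±√46. Hence the splitting field is K = Q(√66, √46). Since 66 and 46 are distinct squarefree integers > 1, their product 3036 is not a perfect square, so √46 ∉ Q(√66). By the tower law [K:Q] = [Q(√66,√46):Q(√66)] · [Q(√66):Q] = 2 · 2 = 4.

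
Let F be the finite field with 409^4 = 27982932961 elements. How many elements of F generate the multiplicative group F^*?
There are φ(27982932960) = 6851788800 primitive elements

F_q^* is cyclic of order q - 1 = 27982932960. A cyclic group of order m has exactly φ(m) generators. Here m = 27982932960 = 2^5 · 3 · 5 · 17 · 41 · 83641, so the number of primitive elements is φ(27982932960) = 6851788800.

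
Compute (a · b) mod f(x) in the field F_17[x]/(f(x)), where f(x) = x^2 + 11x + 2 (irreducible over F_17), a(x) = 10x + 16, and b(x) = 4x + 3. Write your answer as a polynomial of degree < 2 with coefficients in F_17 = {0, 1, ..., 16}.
a · b ≡ 11x + 2 (mod f(x))

Multiply in F_17[x]: a(x)·b(x) = (10x + 16)·(4x + 3) = 6x^2 + 9x + 14. This has degree ≥ 2, so divide by f(x) over F_17: 6x^2 + 9x + 14 = (6)·(x^2 + 11x + 2) + (11x + 2). Hence a·b ≡ 11x + 2 (mod f). (F_17[x]/(f) is a field with 17^2 = 289 elements since f is irreducible of degree 2.)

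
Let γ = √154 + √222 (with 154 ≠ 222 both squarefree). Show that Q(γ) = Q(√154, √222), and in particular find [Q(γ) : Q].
[Q(γ) : Q] = 4 (equivalently, Q(γ) = Q(√154, √222))

Obviously Q(γ) ⊆ Q(√154, √222), and [Q(√154, √222):Q] = 4 (since 154, 222 are distinct squarefree integers > 1 with 34188 not a perfect square). To show equality we compute the minimal polynomial of γ. From γ = √154 + √222: γ^2 = 154 + 2√(34188) + 222 = 376 + 2√(34188), so γ^2 - 376 = 2√(34188); squaring, (γ^2 - 376)^2 = 4·34188, i.e. γ^4 - 752γ^2 + 141376 - 136752 = 0, i.e. γ^4 - 752γ^2 + 4624 = 0. So γ is a root of x^4 - 752x^2 + 4624. This polynomial is irreducible over Q: it has no rational root (each ±√154 ± √222 is irrational), and any factorization into two quadratics over Q would force √(34188) ∈ Q (pairing opposite roots) or √154, √222 ∈ Q (other pairings), all impossible. Hence [Q(γ):Q] = 4 = [Q(√154, √222):Q], so Q(γ) = Q(√154, √222).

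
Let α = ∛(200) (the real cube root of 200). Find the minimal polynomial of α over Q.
m_α(x) = x^3 - 200

α satisfies α^3 = 200, so x^3 - 200 annihilates α. By the rational root test, a rational root p/q (in lowest terms) of x^3 - 200 would satisfy p^3 = 200 q^3, forcing q = 1 and p^3 = 200; but 200 is not a perfect cube, contradiction. A monic cubic over Q with no rational root is irreducible (any nontrivial factorization would include a linear factor). Hence x^3 - 200 is the minimal polynomial of α, and in particular [Q(α):Q] = 3.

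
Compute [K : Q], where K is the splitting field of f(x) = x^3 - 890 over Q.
[K : Q] = 6

The roots of x^3 - 890 are ∛890, ω∛890, ω^2∛890 where ω = e^(2πi/3) is a primitive cube root of unity, so K = Q(∛890, ω). Now [Q(∛890):Q] = 3 (since 890 is not a perfect cube, x^3 - 890 is irreducible) and [Q(ω):Q] = 2. Both 2 and 3 divide [K:Q], and [K:Q] ≤ 3·2 = 6, so [K:Q] = 6. (Equivalently: Q(∛890) ⊂ R but ω ∉ R, so [K : Q(∛890)] = 2.)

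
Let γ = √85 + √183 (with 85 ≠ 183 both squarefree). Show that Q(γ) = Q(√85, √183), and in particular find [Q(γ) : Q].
[Q(γ) : Q] = 4 (equivalently, Q(γ) = Q(√85, √183))

Obviously Q(γ) ⊆ Q(√85, √183), and [Q(√85, √183):Q] = 4 (since 85, 183 are distinct squarefree integers > 1 with 15555 not a perfect square). To show equality we compute the minimal polynomial of γ. From γ = √85 + √183: γ^2 = 85 + 2√(15555) + 183 = 268 + 2√(15555), so γ^2 - 268 = 2√(15555); squaring, (γ^2 - 268)^2 = 4·15555, i.e. γ^4 - 536γ^2 + 71824 - 62220 = 0, i.e. γ^4 - 536γ^2 + 9604 = 0. So γ is a root of x^4 - 536x^2 + 9604. This polynomial is irreducible over Q: it has no rational root (each ±√85 ± √183 is irrational), and any factorization into two quadratics over Q would force √(15555) ∈ Q (pairing opposite roots) or √85, √183 ∈ Q (other pairings), all impossible. Hence [Q(γ):Q] = 4 = [Q(√85, √183):Q], so Q(γ) = Q(√85, √183).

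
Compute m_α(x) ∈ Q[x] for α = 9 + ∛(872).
m_α(x) = x^3 - 27x^2 + 243x - 1601

Set β = α - 9 = ∛(872), so β^3 = 872. Then (α - 9)^3 - 872 = 0, i.e. α is a root of g(x) = (x - 9)^3 - 872 = x^3 - 27x^2 + 243x - 1601. Since g(x) = h(x - 9) where h(x) = x^3 - 872, and h is irreducible over Q (because 872 is not a perfect cube, so h has no rational root, and a monic cubic with no rational root is irreducible), g is also irreducible (irreducibility is preserved under the substitution x → x - 9). Hence m_α(x) = x^3 - 27x^2 + 243x - 1601.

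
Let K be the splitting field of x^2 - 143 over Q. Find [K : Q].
[K : Q] = 2

f(x) = x^2 - 143 factors as (x - √143)(x + √143). The splitting field is K = Q(√143). Since 143 is squarefree and > 1, it is not a perfect square, so x^2 - 143 is irreducible over Q and [Q(√143) : Q] = 2. Hence [K : Q] = 2.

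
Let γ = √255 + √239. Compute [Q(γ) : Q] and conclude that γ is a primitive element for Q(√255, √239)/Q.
[Q(γ) : Q] = 4 (equivalently, Q(γ) = Q(√255, √239))

Obviously Q(γ) ⊆ Q(√255, √239), and [Q(√255, √239):Q] = 4 (since 255, 239 are distinct squarefree integers > 1 with 60945 not a perfect square). To show equality we compute the minimal polynomial of γ. From γ = √255 + √239: γ^2 = 255 + 2√(60945) + 239 = 494 + 2√(60945), so γ^2 - 494 = 2√(60945); squaring, (γ^2 - 494)^2 = 4·60945, i.e. γ^4 - 988γ^2 + 244036 - 243780 = 0, i.e. γ^4 - 988γ^2 + 256 = 0. So γ is a root of x^4 - 988x^2 + 256. This polynomial is irreducible over Q: it has no rational root (each ±√255 ± √239 is irrational), and any factorization into two quadratics over Q would force √(60945) ∈ Q (pairing opposite roots) or √255, √239 ∈ Q (other pairings), all impossible. Hence [Q(γ):Q] = 4 = [Q(√255, √239):Q], so Q(γ) = Q(√255, √239).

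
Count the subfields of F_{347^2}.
F_{347^2} has 2 subfields

The subfields of F_{p^n} are exactly the fields F_{p^d} for d | n (each is the fixed field of the unique index-d subgroup of Gal(F_{p^n}/F_p) ≅ Z/nZ). The divisors of n = 2 are {1, 2}, giving 2 subfields: F_{347^1}, F_{347^2}.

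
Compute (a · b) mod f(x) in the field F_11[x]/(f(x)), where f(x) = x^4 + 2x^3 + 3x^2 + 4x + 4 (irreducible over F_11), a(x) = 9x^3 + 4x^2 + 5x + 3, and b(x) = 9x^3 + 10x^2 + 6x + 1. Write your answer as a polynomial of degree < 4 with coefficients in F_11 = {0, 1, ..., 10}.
a · b ≡ 2x^3 + 2x^2 + 9x + 10 (mod f(x))

Multiply in F_11[x]: a(x)·b(x) = (9x^3 + 4x^2 + 5x + 3)·(9x^3 + 10x^2 + 6x + 1) = 4x^6 + 5x^5 + 7x^4 + 9x^2 + x + 3. This has degree ≥ 4, so divide by f(x) over F_11: 4x^6 + 5x^5 + 7x^4 + 9x^2 + x + 3 = (4x^2 + 8x + 1)·(x^4 + 2x^3 + 3x^2 + 4x + 4) + (2x^3 + 2x^2 + 9x + 10). Hence a·b ≡ 2x^3 + 2x^2 + 9x + 10 (mod f). (F_11[x]/(f) is a field with 11^4 = 14641 elements since f is irreducible of degree 4.)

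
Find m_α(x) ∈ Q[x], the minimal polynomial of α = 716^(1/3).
m_α(x) = x^3 - 716

α satisfies α^3 = 716, so x^3 - 716 annihilates α. By the rational root test, a rational root p/q (in lowest terms) of x^3 - 716 would satisfy p^3 = 716 q^3, forcing q = 1 and p^3 = 716; but 716 is not a perfect cube, contradiction. A monic cubic over Q with no rational root is irreducible (any nontrivial factorization would include a linear factor). Hence x^3 - 716 is the minimal polynomial of α, and in particular [Q(α):Q] = 3.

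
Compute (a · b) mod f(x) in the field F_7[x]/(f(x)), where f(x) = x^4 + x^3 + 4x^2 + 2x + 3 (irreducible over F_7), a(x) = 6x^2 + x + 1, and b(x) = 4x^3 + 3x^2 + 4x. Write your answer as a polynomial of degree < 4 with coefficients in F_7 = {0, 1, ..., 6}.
a · b ≡ 2x^2 + 6x + 6 (mod f(x))

Multiply in F_7[x]: a(x)·b(x) = (6x^2 + x + 1)·(4x^3 + 3x^2 + 4x) = 3x^5 + x^4 + 3x^3 + 4x. This has degree ≥ 4, so divide by f(x) over F_7: 3x^5 + x^4 + 3x^3 + 4x = (3x + 5)·(x^4 + x^3 + 4x^2 + 2x + 3) + (2x^2 + 6x + 6). Hence a·b ≡ 2x^2 + 6x + 6 (mod f). (F_7[x]/(f) is a field with 7^4 = 2401 elements since f is irreducible of degree 4.)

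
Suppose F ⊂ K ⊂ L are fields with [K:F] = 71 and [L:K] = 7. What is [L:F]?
[L:F] = 497

The tower law says that for any tower of field extensions F ⊂ K ⊂ L with finite degrees, [L:F] = [L:K] · [K:F]. Here this gives [L:F] = 7 · 71 = 497.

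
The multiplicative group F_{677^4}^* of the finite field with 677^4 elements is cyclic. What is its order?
|F_{677^4}^*| = 210065472240

F_{677^4} has 677^4 = 210065472241 elements; its multiplicative group consists of all nonzero elements, so |F_{677^4}^*| = 210065472241 - 1 = 210065472240. (It is cyclic since any finite subgroup of the multiplicative group of a field is cyclic.)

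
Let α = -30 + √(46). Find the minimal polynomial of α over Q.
m_α(x) = x^2 + 60x + 854

From α + 30 = √(46), squaring gives (α + 30)^2 = 46, i.e. α^2 + 60α + 900 = 46, so α^2 + 60α + 854 = 0. The discriminant of x^2 + 60x + 854 is (60)^2 - 4·(854) = 3600 - 3416 = 184, and 4·(46) is not a perfect square in Q since 46 is squarefree and ≠ 1. Hence x^2 + 60x + 854 is irreducible over Q and is the minimal polynomial of α.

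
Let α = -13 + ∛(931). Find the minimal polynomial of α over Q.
m_α(x) = x^3 + 39x^2 + 507x + 1266

Set β = α + 13 = ∛(931), so β^3 = 931. Then (α + 13)^3 - 931 = 0, i.e. α is a root of g(x) = (x + 13)^3 - 931 = x^3 + 39x^2 + 507x + 1266. Since g(x) = h(x + 13) where h(x) = x^3 - 931, and h is irreducible over Q (because 931 is not a perfect cube, so h has no rational root, and a monic cubic with no rational root is irreducible), g is also irreducible (irreducibility is preserved under the substitution x → x + 13). Hence m_α(x) = x^3 + 39x^2 + 507x + 1266.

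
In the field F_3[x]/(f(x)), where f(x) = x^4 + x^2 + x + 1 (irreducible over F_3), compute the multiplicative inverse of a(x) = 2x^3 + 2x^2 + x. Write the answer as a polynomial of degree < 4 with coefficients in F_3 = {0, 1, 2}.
a(x)^(-1) ≡ x + 2 (mod f(x))

Since f is irreducible over F_3, F_3[x]/(f) is a field and a(x) ≠ 0 has an inverse. Apply the extended Euclidean algorithm to f(x) and a(x) in F_3[x]: f(x) = (2x + 1)·a(x) + (1). The last nonzero remainder is the constant 1 = gcd(f, a) in F_3. Back-substituting through the division chain expresses 1 = s(x)·a(x) + t(x)·f(x) with s(x) ≡ x + 2 (mod f), so a(x)^(-1) ≡ s(x) = x + 2 (mod f). Check: (2x^3 + 2x^2 + x)·(x + 2) = 2x^4 + 2x^2 + 2x ≡ 1 (mod x^4 + x^2 + x + 1).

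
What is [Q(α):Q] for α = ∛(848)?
[Q(α):Q] = 3

The minimal polynomial of α is x^3 - 848, irreducible over Q since 848 is not a perfect cube (so x^3 - 848 has no rational root). Hence [Q(α):Q] = deg(m_α) = 3.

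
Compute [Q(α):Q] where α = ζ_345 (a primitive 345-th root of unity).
[Q(α):Q] = 176

The minimal polynomial of ζ_345 over Q is the 345-th cyclotomic polynomial Φ_345(x), which is irreducible over Q and has degree φ(345) = 176. Hence [Q(α):Q] = φ(345) = 176.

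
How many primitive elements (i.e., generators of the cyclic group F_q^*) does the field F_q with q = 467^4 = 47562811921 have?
There are φ(47562811920) = 11494490112 primitive elements

F_q^* is cyclic of order q - 1 = 47562811920. A cyclic group of order m has exactly φ(m) generators. Here m = 47562811920 = 2^4 · 3^2 · 5 · 13 · 113 · 193 · 233, so the number of primitive elements is φ(47562811920) = 11494490112.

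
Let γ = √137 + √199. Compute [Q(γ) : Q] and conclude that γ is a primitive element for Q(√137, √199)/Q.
[Q(γ) : Q] = 4 (equivalently, Q(γ) = Q(√137, √199))

Obviously Q(γ) ⊆ Q(√137, √199), and [Q(√137, √199):Q] = 4 (since 137, 199 are distinct squarefree integers > 1 with 27263 not a perfect square). To show equality we compute the minimal polynomial of γ. From γ = √137 + √199: γ^2 = 137 + 2√(27263) + 199 = 336 + 2√(27263), so γ^2 - 336 = 2√(27263); squaring, (γ^2 - 336)^2 = 4·27263, i.e. γ^4 - 672γ^2 + 112896 - 109052 = 0, i.e. γ^4 - 672γ^2 + 3844 = 0. So γ is a root of x^4 - 672x^2 + 3844. This polynomial is irreducible over Q: it has no rational root (each ±√137 ± √199 is irrational), and any factorization into two quadratics over Q would force √(27263) ∈ Q (pairing opposite roots) or √137, √199 ∈ Q (other pairings), all impossible. Hence [Q(γ):Q] = 4 = [Q(√137, √199):Q], so Q(γ) = Q(√137, √199).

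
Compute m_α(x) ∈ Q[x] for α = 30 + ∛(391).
m_α(x) = x^3 - 90x^2 + 2700x - 27391

Set β = α - 30 = ∛(391), so β^3 = 391. Then (α - 30)^3 - 391 = 0, i.e. α is a root of g(x) = (x - 30)^3 - 391 = x^3 - 90x^2 + 2700x - 27391. Since g(x) = h(x - 30) where h(x) = x^3 - 391, and h is irreducible over Q (because 391 is not a perfect cube, so h has no rational root, and a monic cubic with no rational root is irreducible), g is also irreducible (irreducibility is preserved under the substitution x → x - 30). Hence m_α(x) = x^3 - 90x^2 + 2700x - 27391.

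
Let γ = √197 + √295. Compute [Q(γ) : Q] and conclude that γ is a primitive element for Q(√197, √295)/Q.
[Q(γ) : Q] = 4 (equivalently, Q(γ) = Q(√197, √295))

Obviously Q(γ) ⊆ Q(√197, √295), and [Q(√197, √295):Q] = 4 (since 197, 295 are distinct squarefree integers > 1 with 58115 not a perfect square). To show equality we compute the minimal polynomial of γ. From γ = √197 + √295: γ^2 = 197 + 2√(58115) + 295 = 492 + 2√(58115), so γ^2 - 492 = 2√(58115); squaring, (γ^2 - 492)^2 = 4·58115, i.e. γ^4 - 984γ^2 + 242064 - 232460 = 0, i.e. γ^4 - 984γ^2 + 9604 = 0. So γ is a root of x^4 - 984x^2 + 9604. This polynomial is irreducible over Q: it has no rational root (each ±√197 ± √295 is irrational), and any factorization into two quadratics over Q would force √(58115) ∈ Q (pairing opposite roots) or √197, √295 ∈ Q (other pairings), all impossible. Hence [Q(γ):Q] = 4 = [Q(√197, √295):Q], so Q(γ) = Q(√197, √295).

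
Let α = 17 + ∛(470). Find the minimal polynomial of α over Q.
m_α(x) = x^3 - 51x^2 + 867x - 5383

Set β = α - 17 = ∛(470), so β^3 = 470. Then (α - 17)^3 - 470 = 0, i.e. α is a root of g(x) = (x - 17)^3 - 470 = x^3 - 51x^2 + 867x - 5383. Since g(x) = h(x - 17) where h(x) = x^3 - 470, and h is irreducible over Q (because 470 is not a perfect cube, so h has no rational root, and a monic cubic with no rational root is irreducible), g is also irreducible (irreducibility is preserved under the substitution x → x - 17). Hence m_α(x) = x^3 - 51x^2 + 867x - 5383.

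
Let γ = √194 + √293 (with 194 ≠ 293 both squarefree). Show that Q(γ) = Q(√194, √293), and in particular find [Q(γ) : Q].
[Q(γ) : Q] = 4 (equivalently, Q(γ) = Q(√194, √293))

Obviously Q(γ) ⊆ Q(√194, √293), and [Q(√194, √293):Q] = 4 (since 194, 293 are distinct squarefree integers > 1 with 56842 not a perfect square). To show equality we compute the minimal polynomial of γ. From γ = √194 + √293: γ^2 = 194 + 2√(56842) + 293 = 487 + 2√(56842), so γ^2 - 487 = 2√(56842); squaring, (γ^2 - 487)^2 = 4·56842, i.e. γ^4 - 974γ^2 + 237169 - 227368 = 0, i.e. γ^4 - 974γ^2 + 9801 = 0. So γ is a root of x^4 - 974x^2 + 9801. This polynomial is irreducible over Q: it has no rational root (each ±√194 ± √293 is irrational), and any factorization into two quadratics over Q would force √(56842) ∈ Q (pairing opposite roots) or √194, √293 ∈ Q (other pairings), all impossible. Hence [Q(γ):Q] = 4 = [Q(√194, √293):Q], so Q(γ) = Q(√194, √293).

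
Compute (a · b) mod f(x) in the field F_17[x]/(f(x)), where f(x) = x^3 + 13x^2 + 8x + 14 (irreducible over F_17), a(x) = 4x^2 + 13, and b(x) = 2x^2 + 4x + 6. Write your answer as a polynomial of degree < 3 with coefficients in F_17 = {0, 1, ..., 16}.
a · b ≡ 8x^2 + 15x + 1 (mod f(x))

Multiply in F_17[x]: a(x)·b(x) = (4x^2 + 13)·(2x^2 + 4x + 6) = 8x^4 + 16x^3 + 16x^2 + x + 10. This has degree ≥ 3, so divide by f(x) over F_17: 8x^4 + 16x^3 + 16x^2 + x + 10 = (8x + 14)·(x^3 + 13x^2 + 8x + 14) + (8x^2 + 15x + 1). Hence a·b ≡ 8x^2 + 15x + 1 (mod f). (F_17[x]/(f) is a field with 17^3 = 4913 elements since f is irreducible of degree 3.)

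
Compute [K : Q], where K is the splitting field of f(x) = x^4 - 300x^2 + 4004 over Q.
[K : Q] = 4

Solving the quadratic in x^2: x^2 = (300 ± √(300^2 - 4·4004))/2 = (300 ± √73984)/2 = (300 ± 272)/2, giving x^2 = 14 or x^2 = 286. So f(x) = (x^2 - 14)(x^2 - 286) and the roots of f are ±√14, ±√286. Hence the splitting field is K = Q(√14, √286). Since 14 and 286 are distinct squarefree integers > 1, their product 4004 is not a perfect square, so √286 ∉ Q(√14). By the tower law [K:Q] = [Q(√14,√286):Q(√14)] · [Q(√14):Q] = 2 · 2 = 4.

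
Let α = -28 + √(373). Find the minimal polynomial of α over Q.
m_α(x) = x^2 + 56x + 411

From α + 28 = √(373), squaring gives (α + 28)^2 = 373, i.e. α^2 + 56α + 784 = 373, so α^2 + 56α + 411 = 0. The discriminant of x^2 + 56x + 411 is (56)^2 - 4·(411) = 3136 - 1644 = 1492, and 4·(373) is not a perfect square in Q since 373 is squarefree and ≠ 1. Hence x^2 + 56x + 411 is irreducible over Q and is the minimal polynomial of α.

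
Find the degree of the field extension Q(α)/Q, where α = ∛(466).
[Q(α):Q] = 3

The minimal polynomial of α is x^3 - 466, irreducible over Q since 466 is not a perfect cube (so x^3 - 466 has no rational root). Hence [Q(α):Q] = deg(m_α) = 3.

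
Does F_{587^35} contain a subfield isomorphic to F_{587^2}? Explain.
No: F_{587^2} is not a subfield of F_{587^35}

F_{p^m} embeds in F_{p^n} iff m | n. Here 2 ∤ 35 (since 35 = 17·2 + 1 with remainder 1 ≠ 0), so F_{587^2} is not a subfield of F_{587^35}. Equivalently: if it were, the tower law would give 2 = [F_{587^2}:F_587] dividing [F_{587^35}:F_587] = 35, contradiction.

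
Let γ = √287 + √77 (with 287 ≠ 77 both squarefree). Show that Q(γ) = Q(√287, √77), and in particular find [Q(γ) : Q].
[Q(γ) : Q] = 4 (equivalently, Q(γ) = Q(√287, √77))

Obviously Q(γ) ⊆ Q(√287, √77), and [Q(√287, √77):Q] = 4 (since 287, 77 are distinct squarefree integers > 1 with 22099 not a perfect square). To show equality we compute the minimal polynomial of γ. From γ = √287 + √77: γ^2 = 287 + 2√(22099) + 77 = 364 + 2√(22099), so γ^2 - 364 = 2√(22099); squaring, (γ^2 - 364)^2 = 4·22099, i.e. γ^4 - 728γ^2 + 132496 - 88396 = 0, i.e. γ^4 - 728γ^2 + 44100 = 0. So γ is a root of x^4 - 728x^2 + 44100. This polynomial is irreducible over Q: it has no rational root (each ±√287 ± √77 is irrational), and any factorization into two quadratics over Q would force √(22099) ∈ Q (pairing opposite roots) or √287, √77 ∈ Q (other pairings), all impossible. Hence [Q(γ):Q] = 4 = [Q(√287, √77):Q], so Q(γ) = Q(√287, √77).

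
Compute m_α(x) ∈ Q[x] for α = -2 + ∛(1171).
m_α(x) = x^3 + 6x^2 + 12x - 1163

Set β = α + 2 = ∛(1171), so β^3 = 1171. Then (α + 2)^3 - 1171 = 0, i.e. α is a root of g(x) = (x + 2)^3 - 1171 = x^3 + 6x^2 + 12x - 1163. Since g(x) = h(x + 2) where h(x) = x^3 - 1171, and h is irreducible over Q (because 1171 is not a perfect cube, so h has no rational root, and a monic cubic with no rational root is irreducible), g is also irreducible (irreducibility is preserved under the substitution x → x + 2). Hence m_α(x) = x^3 + 6x^2 + 12x - 1163.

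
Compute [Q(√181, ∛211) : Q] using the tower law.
[Q(√181, ∛211) : Q] = 6

Let L = Q(√181, ∛211). Since Q(√181) ⊂ L and [Q(√181):Q] = 2, the tower law gives 2 | [L:Q]. Likewise Q(∛211) ⊂ L with [Q(∛211):Q] = 3 (because 211 is not a perfect cube), so 3 | [L:Q]. As gcd(2,3) = 1, [L:Q] is divisible by 6. Conversely L is generated over Q by √181 and ∛211, so [L:Q] ≤ 2·3 = 6. Therefore [Q(√181, ∛211) : Q] = 6.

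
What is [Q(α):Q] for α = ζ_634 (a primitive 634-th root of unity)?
[Q(α):Q] = 316

The minimal polynomial of ζ_634 over Q is the 634-th cyclotomic polynomial Φ_634(x), which is irreducible over Q and has degree φ(634) = 316. Hence [Q(α):Q] = φ(634) = 316.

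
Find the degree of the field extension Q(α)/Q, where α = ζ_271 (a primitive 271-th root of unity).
[Q(α):Q] = 270

The minimal polynomial of ζ_271 over Q is the 271-th cyclotomic polynomial Φ_271(x), which is irreducible over Q and has degree φ(271) = 270. Hence [Q(α):Q] = φ(271) = 270.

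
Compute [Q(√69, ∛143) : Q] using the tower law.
[Q(√69, ∛143) : Q] = 6

Let L = Q(√69, ∛143). Since Q(√69) ⊂ L and [Q(√69):Q] = 2, the tower law gives 2 | [L:Q]. Likewise Q(∛143) ⊂ L with [Q(∛143):Q] = 3 (because 143 is not a perfect cube), so 3 | [L:Q]. As gcd(2,3) = 1, [L:Q] is divisible by 6. Conversely L is generated over Q by √69 and ∛143, so [L:Q] ≤ 2·3 = 6. Therefore [Q(√69, ∛143) : Q] = 6.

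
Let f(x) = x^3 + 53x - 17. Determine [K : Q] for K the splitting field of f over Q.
[K : Q] = 6

By the rational root test, any rational root of the monic integer polynomial f(x) = x^3 + 53x - 17 must be an integer dividing the constant term -17, i.e. one of ±{1, 17}. Evaluating: f(1) = 37, f(-1) = -71, f(17) = 5797, f(-17) = -5831; none is 0, so f has no rational root and is therefore irreducible over Q (a cubic with no linear factor over a field is irreducible). For an irreducible cubic, the Galois group is A_3 or S_3 according as the discriminant disc(f) = -4a^3 - 27b^2 = -4·(53)^3 - 27·(-17)^2 = -603311 is or is not a square in Q. Here disc(f) = -603311 is not a perfect square in Q, so the Galois group of f over Q is not contained in A_3 and must be all of S_3. The splitting field has degree |S_3| = 6 over Q, so [K : Q] = 6.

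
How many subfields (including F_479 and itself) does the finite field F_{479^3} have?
F_{479^3} has 2 subfields

The subfields of F_{p^n} are exactly the fields F_{p^d} for d | n (each is the fixed field of the unique index-d subgroup of Gal(F_{p^n}/F_p) ≅ Z/nZ). The divisors of n = 3 are {1, 3}, giving 2 subfields: F_{479^1}, F_{479^3}.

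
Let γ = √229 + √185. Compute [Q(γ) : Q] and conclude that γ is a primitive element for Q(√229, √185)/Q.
[Q(γ) : Q] = 4 (equivalently, Q(γ) = Q(√229, √185))

Obviously Q(γ) ⊆ Q(√229, √185), and [Q(√229, √185):Q] = 4 (since 229, 185 are distinct squarefree integers > 1 with 42365 not a perfect square). To show equality we compute the minimal polynomial of γ. From γ = √229 + √185: γ^2 = 229 + 2√(42365) + 185 = 414 + 2√(42365), so γ^2 - 414 = 2√(42365); squaring, (γ^2 - 414)^2 = 4·42365, i.e. γ^4 - 828γ^2 + 171396 - 169460 = 0, i.e. γ^4 - 828γ^2 + 1936 = 0. So γ is a root of x^4 - 828x^2 + 1936. This polynomial is irreducible over Q: it has no rational root (each ±√229 ± √185 is irrational), and any factorization into two quadratics over Q would force √(42365) ∈ Q (pairing opposite roots) or √229, √185 ∈ Q (other pairings), all impossible. Hence [Q(γ):Q] = 4 = [Q(√229, √185):Q], so Q(γ) = Q(√229, √185).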